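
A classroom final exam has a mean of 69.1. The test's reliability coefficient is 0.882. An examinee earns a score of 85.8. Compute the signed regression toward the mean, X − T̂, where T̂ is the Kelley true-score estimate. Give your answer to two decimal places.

T̂ = ρX + (1 − ρ)μ
  = 0.882 × 85.8 + 0.118 × 69.1
  = 75.6756 + 8.1538
  = 83.8294
  ≈ 83.829
X − T̂ = 85.8 − 83.829 = 1.971 → 1.97

1.97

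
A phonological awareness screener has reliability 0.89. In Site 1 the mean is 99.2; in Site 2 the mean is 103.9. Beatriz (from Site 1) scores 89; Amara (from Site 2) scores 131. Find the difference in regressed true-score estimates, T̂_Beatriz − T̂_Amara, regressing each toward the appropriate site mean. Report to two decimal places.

T̂_Beatriz = 0.89(89) + 0.11(99.2) = 90.1220
T̂_Amara = 0.89(131) + 0.11(103.9) = 128.0190
Difference = 90.1220 − 128.0190 = -37.8970

-37.90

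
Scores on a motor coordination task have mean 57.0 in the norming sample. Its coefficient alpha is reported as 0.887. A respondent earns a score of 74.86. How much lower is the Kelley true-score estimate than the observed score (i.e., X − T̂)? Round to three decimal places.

T̂ = 0.887(74.86) + 0.113(57.0) = 66.40082 + 6.4410 = 72.84182 → 72.8418
X − T̂ = 74.86 − 72.8418 = 2.0182 → 2.018

2.018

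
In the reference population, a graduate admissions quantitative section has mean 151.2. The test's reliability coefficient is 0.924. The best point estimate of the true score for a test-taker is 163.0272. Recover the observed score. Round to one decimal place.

164.0

T̂ = ρX + (1 − ρ)μ  ⇒  X = (T̂ − (1 − ρ)μ) / ρ
X = (163.0272 − 0.076 × 151.2) / 0.924 = (163.0272 − 11.4912) / 0.924 = 151.5360 / 0.924 = 164.000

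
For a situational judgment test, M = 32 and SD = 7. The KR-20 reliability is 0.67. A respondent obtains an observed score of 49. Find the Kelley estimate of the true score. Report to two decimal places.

43.39

T̂ = 0.67(49) + 0.33(32) = 32.83 + 10.56 = 43.390 → 43.39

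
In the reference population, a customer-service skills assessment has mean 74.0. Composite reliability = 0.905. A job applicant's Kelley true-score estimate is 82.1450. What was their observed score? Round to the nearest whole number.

T̂ = ρX + (1 − ρ)μ  ⇒  X = (T̂ − (1 − ρ)μ) / ρ
X = (82.1450 − 0.095 × 74.0) / 0.905 = (82.1450 − 7.0300) / 0.905 = 75.1150 / 0.905 = 83.00

83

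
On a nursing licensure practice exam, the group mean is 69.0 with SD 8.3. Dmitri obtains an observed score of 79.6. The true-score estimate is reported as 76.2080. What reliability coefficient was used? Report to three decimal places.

T̂ = ρX + (1 − ρ)μ  ⇒  T̂ − μ = ρ(X − μ)
ρ = (T̂ − μ)/(X − μ) = (76.2080 − 69.0) / (79.6 − 69.0) = 7.2080 / 10.6 = 0.68000

0.680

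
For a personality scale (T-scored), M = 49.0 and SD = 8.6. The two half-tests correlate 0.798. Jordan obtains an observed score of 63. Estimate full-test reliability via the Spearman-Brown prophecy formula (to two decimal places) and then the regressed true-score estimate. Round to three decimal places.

Spearman-Brown: ρ = 2r/(1 + r) = 2(0.798)/(1 + 0.798) = 1.5960/1.798 = 0.8877 → 0.89
T̂ = ρX + (1 − ρ)μ
  = 0.89 × 63 + 0.11 × 49.0
  = 56.07 + 5.390
  = 61.4600
  ≈ 61.460

61.460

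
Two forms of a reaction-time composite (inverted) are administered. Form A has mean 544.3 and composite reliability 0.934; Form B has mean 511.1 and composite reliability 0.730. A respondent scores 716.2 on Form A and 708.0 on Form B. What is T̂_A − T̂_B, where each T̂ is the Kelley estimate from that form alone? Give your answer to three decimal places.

T̂_A = 0.934(716.2) + 0.066(544.3) = 704.85460
T̂_B = 0.730(708.0) + 0.270(511.1) = 654.83700
T̂_A − T̂_B = 50.01760

50.018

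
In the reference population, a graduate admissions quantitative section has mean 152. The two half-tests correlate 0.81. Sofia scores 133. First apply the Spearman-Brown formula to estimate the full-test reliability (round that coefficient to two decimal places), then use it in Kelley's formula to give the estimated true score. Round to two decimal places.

Spearman-Brown: ρ = 2r/(1 + r) = 2(0.81)/(1 + 0.81) = 1.620/1.81 = 0.8950 → 0.90
T̂ = 0.90(133) + 0.10(152) = 119.70 + 15.20 = 134.900 → 134.90

134.90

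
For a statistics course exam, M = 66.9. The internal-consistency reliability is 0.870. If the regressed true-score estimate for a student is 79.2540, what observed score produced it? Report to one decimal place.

T̂ = ρX + (1 − ρ)μ  ⇒  X = (T̂ − (1 − ρ)μ) / ρ
X = (79.2540 − 0.130 × 66.9) / 0.870 = (79.2540 − 8.6970) / 0.870 = 70.5570 / 0.870 = 81.100

81.1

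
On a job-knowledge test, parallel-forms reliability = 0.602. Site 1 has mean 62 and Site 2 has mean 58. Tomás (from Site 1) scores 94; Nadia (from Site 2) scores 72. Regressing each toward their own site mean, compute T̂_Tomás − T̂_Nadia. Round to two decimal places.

T̂_Tomás = 0.602(94) + 0.398(62) = 81.2640
T̂_Nadia = 0.602(72) + 0.398(58) = 66.4280
Difference = 81.2640 − 66.4280 = 14.8360

14.84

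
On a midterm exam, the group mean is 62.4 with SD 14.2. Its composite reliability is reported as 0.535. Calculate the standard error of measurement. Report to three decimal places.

9.683

SEM = SD · √(1 − ρ) = 14.2 × √0.465 = 14.2 × 0.6819 = 9.6831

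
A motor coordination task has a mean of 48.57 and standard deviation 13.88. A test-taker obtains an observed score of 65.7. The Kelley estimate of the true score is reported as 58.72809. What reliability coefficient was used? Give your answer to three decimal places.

T̂ = ρX + (1 − ρ)μ  ⇒  T̂ − μ = ρ(X − μ)
ρ = (T̂ − μ)/(X − μ) = (58.72809 − 48.57) / (65.7 − 48.57) = 10.15809 / 17.13 = 0.59300

0.593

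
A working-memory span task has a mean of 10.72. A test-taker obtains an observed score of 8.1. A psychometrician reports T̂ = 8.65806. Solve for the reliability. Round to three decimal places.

T̂ = ρX + (1 − ρ)μ  ⇒  T̂ − μ = ρ(X − μ)
ρ = (T̂ − μ)/(X − μ) = (8.65806 − 10.72) / (8.1 − 10.72) = -2.06194 / -2.62 = 0.78700

0.787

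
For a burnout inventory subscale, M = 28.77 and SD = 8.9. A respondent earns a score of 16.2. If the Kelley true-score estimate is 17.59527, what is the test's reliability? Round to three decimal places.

0.889

T̂ = ρX + (1 − ρ)μ  ⇒  T̂ − μ = ρ(X − μ)
ρ = (T̂ − μ)/(X − μ) = (17.59527 − 28.77) / (16.2 − 28.77) = -11.17473 / -12.57 = 0.88900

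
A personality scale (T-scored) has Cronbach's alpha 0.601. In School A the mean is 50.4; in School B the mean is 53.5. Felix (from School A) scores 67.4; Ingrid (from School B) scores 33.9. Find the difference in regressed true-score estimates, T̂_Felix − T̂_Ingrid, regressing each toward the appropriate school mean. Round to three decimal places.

T̂_Felix = 0.601(67.4) + 0.399(50.4) = 60.61700
T̂_Ingrid = 0.601(33.9) + 0.399(53.5) = 41.72040
Difference = 60.61700 − 41.72040 = 18.89660

18.897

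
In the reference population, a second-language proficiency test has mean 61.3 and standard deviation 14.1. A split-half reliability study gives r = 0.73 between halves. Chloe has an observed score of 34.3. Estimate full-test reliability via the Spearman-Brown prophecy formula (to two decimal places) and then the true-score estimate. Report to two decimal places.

38.62

Spearman-Brown: ρ = 2r/(1 + r) = 2(0.73)/(1 + 0.73) = 1.460/1.73 = 0.8439 → 0.84
T̂ = 0.84(34.3) + 0.16(61.3) = 28.812 + 9.808 = 38.620 → 38.62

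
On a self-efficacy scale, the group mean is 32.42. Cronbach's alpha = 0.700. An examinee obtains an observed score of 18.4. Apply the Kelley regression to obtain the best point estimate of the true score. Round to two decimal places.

22.61

T̂ = 0.700(18.4) + 0.300(32.42) = 12.8800 + 9.72600 = 22.606 → 22.61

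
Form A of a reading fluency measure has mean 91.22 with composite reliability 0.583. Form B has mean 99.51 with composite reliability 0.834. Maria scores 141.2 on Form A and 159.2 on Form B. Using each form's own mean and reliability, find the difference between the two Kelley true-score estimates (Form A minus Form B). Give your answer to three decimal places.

T̂_A = 0.583(141.2) + 0.417(91.22) = 120.35834
T̂_B = 0.834(159.2) + 0.166(99.51) = 149.29146
T̂_A − T̂_B = -28.93312

-28.933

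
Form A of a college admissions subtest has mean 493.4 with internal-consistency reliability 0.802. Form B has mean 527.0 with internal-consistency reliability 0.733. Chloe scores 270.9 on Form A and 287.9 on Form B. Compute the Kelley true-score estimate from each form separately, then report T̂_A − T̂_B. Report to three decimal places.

-36.785

T̂_A = 0.802(270.9) + 0.198(493.4) = 314.95500
T̂_B = 0.733(287.9) + 0.267(527.0) = 351.73970
T̂_A − T̂_B = -36.78470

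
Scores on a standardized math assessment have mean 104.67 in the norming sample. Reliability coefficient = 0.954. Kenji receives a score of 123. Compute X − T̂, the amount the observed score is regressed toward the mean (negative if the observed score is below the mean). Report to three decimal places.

Kelley's formula gives T̂ = 0.954·123 + 0.046·104.67 = 117.342 + 4.81482 = 122.15682.
X − T̂ = 123 − 122.1568 = 0.8432 → 0.843

0.843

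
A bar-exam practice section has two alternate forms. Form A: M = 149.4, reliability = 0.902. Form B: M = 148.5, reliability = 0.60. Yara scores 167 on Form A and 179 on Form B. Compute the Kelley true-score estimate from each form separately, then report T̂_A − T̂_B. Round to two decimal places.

-1.52

T̂_A = 0.902(167) + 0.098(149.4) = 165.2752
T̂_B = 0.60(179) + 0.40(148.5) = 166.8000
T̂_A − T̂_B = -1.5248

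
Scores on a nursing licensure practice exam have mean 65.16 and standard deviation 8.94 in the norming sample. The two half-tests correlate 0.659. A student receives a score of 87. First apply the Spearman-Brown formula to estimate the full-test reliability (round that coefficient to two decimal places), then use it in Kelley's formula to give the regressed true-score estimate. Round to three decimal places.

Spearman-Brown: ρ = 2r/(1 + r) = 2(0.659)/(1 + 0.659) = 1.3180/1.659 = 0.7945 → 0.79
T̂ = ρX + (1 − ρ)μ
  = 0.79 × 87 + 0.21 × 65.16
  = 68.73 + 13.6836
  = 82.4136
  ≈ 82.414

82.414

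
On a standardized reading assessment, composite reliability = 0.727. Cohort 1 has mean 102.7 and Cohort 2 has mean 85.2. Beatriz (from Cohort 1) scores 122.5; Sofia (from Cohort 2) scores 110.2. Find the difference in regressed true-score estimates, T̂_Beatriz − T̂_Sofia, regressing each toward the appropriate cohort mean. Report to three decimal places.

T̂_Beatriz = 0.727(122.5) + 0.273(102.7) = 117.09460
T̂_Sofia = 0.727(110.2) + 0.273(85.2) = 103.37500
Difference = 117.09460 − 103.37500 = 13.71960

13.720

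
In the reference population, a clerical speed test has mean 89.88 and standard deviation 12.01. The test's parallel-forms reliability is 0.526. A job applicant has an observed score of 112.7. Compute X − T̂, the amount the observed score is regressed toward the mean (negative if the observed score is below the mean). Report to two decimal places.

T̂ = 0.526(112.7) + 0.474(89.88) = 59.2802 + 42.60312 = 101.8833 → 101.883
X − T̂ = 112.7 − 101.883 = 10.817 → 10.82

10.82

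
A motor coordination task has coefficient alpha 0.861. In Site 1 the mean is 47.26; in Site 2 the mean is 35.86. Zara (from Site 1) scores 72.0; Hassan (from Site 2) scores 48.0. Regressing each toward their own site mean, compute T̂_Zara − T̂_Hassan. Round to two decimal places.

22.25

T̂_Zara = 0.861(72.0) + 0.139(47.26) = 68.5611
T̂_Hassan = 0.861(48.0) + 0.139(35.86) = 46.3125
Difference = 68.5611 − 46.3125 = 22.2486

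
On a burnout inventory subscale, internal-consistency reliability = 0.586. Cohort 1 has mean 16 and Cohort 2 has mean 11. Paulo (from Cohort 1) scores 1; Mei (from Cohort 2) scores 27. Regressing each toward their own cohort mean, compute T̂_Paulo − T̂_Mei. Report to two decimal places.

T̂_Paulo = 0.586(1) + 0.414(16) = 7.2100
T̂_Mei = 0.586(27) + 0.414(11) = 20.3760
Difference = 7.2100 − 20.3760 = -13.1660

-13.17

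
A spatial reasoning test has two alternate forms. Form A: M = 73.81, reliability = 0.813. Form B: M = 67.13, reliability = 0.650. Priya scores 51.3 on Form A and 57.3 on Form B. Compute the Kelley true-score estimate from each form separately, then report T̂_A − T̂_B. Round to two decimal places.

-5.23

T̂_A = 0.813(51.3) + 0.187(73.81) = 55.5094
T̂_B = 0.650(57.3) + 0.350(67.13) = 60.7405
T̂_A − T̂_B = -5.2311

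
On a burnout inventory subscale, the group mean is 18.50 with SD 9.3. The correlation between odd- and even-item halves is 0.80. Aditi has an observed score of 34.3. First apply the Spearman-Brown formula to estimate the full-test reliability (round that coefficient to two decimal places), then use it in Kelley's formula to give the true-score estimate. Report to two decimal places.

Spearman-Brown: ρ = 2r/(1 + r) = 2(0.80)/(1 + 0.80) = 1.600/1.80 = 0.8889 → 0.89
T̂ = 0.89(34.3) + 0.11(18.50) = 30.527 + 2.0350 = 32.562 → 32.56

32.56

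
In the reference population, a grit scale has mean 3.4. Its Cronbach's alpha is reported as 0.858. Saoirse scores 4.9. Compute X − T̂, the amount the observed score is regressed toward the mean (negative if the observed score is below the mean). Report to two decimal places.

T̂ = ρX + (1 − ρ)μ
  = 0.858 × 4.9 + 0.142 × 3.4
  = 4.2042 + 0.4828
  = 4.6870
  ≈ 4.687
X − T̂ = 4.9 − 4.687 = 0.213 → 0.21

0.21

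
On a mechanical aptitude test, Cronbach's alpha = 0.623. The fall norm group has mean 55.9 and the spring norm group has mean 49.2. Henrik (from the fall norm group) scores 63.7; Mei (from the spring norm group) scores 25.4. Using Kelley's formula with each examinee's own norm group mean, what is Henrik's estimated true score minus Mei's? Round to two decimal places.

26.39

T̂_Henrik = 0.623(63.7) + 0.377(55.9) = 60.7594
T̂_Mei = 0.623(25.4) + 0.377(49.2) = 34.3726
Difference = 60.7594 − 34.3726 = 26.3868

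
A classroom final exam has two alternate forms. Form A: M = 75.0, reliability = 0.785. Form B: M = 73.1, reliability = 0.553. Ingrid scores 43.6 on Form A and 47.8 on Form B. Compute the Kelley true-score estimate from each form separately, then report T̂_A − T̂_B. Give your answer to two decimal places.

T̂_A = 0.785(43.6) + 0.215(75.0) = 50.3510
T̂_B = 0.553(47.8) + 0.447(73.1) = 59.1091
T̂_A − T̂_B = -8.7581

-8.76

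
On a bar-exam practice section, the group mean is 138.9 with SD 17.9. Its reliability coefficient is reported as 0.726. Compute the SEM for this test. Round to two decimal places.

SEM = SD · √(1 − ρ) = 17.9 × √0.274 = 17.9 × 0.5235 = 9.370

9.37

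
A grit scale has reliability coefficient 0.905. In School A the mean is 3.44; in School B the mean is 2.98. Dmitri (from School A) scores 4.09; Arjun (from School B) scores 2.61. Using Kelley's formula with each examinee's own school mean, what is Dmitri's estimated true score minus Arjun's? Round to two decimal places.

1.38

T̂_Dmitri = 0.905(4.09) + 0.095(3.44) = 4.0282
T̂_Arjun = 0.905(2.61) + 0.095(2.98) = 2.6452
Difference = 4.0282 − 2.6452 = 1.3831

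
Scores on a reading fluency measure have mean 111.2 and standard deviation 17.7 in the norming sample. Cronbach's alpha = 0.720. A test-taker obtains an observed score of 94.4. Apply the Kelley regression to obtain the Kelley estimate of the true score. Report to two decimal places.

T̂ = ρX + (1 − ρ)μ
  = 0.720 × 94.4 + 0.280 × 111.2
  = 67.9680 + 31.1360
  = 99.104
  ≈ 99.10

99.10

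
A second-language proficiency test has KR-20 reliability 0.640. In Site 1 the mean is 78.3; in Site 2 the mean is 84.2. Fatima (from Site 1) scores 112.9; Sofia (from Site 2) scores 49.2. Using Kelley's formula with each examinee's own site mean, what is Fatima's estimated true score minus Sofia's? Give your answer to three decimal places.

38.644

T̂_Fatima = 0.640(112.9) + 0.360(78.3) = 100.44400
T̂_Sofia = 0.640(49.2) + 0.360(84.2) = 61.80000
Difference = 100.44400 − 61.80000 = 38.64400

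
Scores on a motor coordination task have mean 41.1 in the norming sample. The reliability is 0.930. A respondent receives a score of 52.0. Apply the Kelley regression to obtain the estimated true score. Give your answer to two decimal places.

T̂ = 0.930(52.0) + 0.070(41.1) = 48.3600 + 2.8770 = 51.237 → 51.24

51.24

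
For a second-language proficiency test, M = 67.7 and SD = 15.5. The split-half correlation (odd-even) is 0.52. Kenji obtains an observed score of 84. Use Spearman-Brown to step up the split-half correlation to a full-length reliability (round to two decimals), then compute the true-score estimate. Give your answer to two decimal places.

Spearman-Brown: ρ = 2r/(1 + r) = 2(0.52)/(1 + 0.52) = 1.040/1.52 = 0.6842 → 0.68
Kelley's formula gives T̂ = 0.68·84 + 0.32·67.7 = 57.12 + 21.664 = 78.784.

78.78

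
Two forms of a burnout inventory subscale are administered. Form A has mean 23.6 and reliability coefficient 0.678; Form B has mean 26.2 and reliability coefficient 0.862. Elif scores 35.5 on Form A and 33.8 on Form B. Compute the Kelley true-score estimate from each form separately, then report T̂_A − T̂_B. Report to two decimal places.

T̂_A = 0.678(35.5) + 0.322(23.6) = 31.6682
T̂_B = 0.862(33.8) + 0.138(26.2) = 32.7512
T̂_A − T̂_B = -1.0830

-1.08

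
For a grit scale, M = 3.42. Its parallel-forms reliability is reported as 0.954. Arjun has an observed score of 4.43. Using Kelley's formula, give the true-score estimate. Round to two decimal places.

T̂ = ρX + (1 − ρ)μ
  = 0.954 × 4.43 + 0.046 × 3.42
  = 4.22622 + 0.15732
  = 4.384
  ≈ 4.38

4.38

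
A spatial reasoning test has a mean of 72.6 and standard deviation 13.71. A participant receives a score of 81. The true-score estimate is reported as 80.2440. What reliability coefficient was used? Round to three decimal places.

T̂ = ρX + (1 − ρ)μ  ⇒  T̂ − μ = ρ(X − μ)
ρ = (T̂ − μ)/(X − μ) = (80.2440 − 72.6) / (81 − 72.6) = 7.6440 / 8.4 = 0.91000

0.910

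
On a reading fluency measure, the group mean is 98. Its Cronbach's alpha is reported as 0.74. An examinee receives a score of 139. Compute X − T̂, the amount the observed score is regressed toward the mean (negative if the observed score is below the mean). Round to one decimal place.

10.7

T̂ = ρX + (1 − ρ)μ
  = 0.74 × 139 + 0.26 × 98
  = 102.86 + 25.48
  = 128.340
  ≈ 128.34
X − T̂ = 139 − 128.34 = 10.66 → 10.7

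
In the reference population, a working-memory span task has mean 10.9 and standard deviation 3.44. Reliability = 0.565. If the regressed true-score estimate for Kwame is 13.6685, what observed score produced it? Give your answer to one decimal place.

T̂ = ρX + (1 − ρ)μ  ⇒  X = (T̂ − (1 − ρ)μ) / ρ
X = (13.6685 − 0.435 × 10.9) / 0.565 = (13.6685 − 4.7415) / 0.565 = 8.9270 / 0.565 = 15.800

15.8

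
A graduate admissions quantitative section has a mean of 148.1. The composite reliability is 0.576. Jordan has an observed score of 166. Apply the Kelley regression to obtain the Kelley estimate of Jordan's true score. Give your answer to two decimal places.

158.41

Regress the observed score toward the mean by the unreliability: T̂ = 0.576·166 + 0.424·148.1 = 95.616 + 62.7944 = 158.410.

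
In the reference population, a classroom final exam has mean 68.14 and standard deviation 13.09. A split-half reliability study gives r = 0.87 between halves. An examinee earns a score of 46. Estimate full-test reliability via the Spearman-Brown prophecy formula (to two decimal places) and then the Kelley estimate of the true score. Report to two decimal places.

Spearman-Brown: ρ = 2r/(1 + r) = 2(0.87)/(1 + 0.87) = 1.740/1.87 = 0.9305 → 0.93
T̂ = 0.93(46) + 0.07(68.14) = 42.78 + 4.7698 = 47.550 → 47.55

47.55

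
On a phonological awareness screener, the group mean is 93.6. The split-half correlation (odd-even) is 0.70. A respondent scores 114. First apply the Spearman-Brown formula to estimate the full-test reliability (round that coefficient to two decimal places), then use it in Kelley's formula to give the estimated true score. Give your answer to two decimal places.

Spearman-Brown: ρ = 2r/(1 + r) = 2(0.70)/(1 + 0.70) = 1.400/1.70 = 0.8235 → 0.82
T̂ = ρX + (1 − ρ)μ
  = 0.82 × 114 + 0.18 × 93.6
  = 93.48 + 16.848
  = 110.328
  ≈ 110.33

110.33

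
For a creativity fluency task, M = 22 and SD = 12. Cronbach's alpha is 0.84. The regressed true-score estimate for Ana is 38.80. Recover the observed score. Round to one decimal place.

T̂ = ρX + (1 − ρ)μ  ⇒  X = (T̂ − (1 − ρ)μ) / ρ
X = (38.80 − 0.16 × 22) / 0.84 = (38.80 − 3.52) / 0.84 = 35.28 / 0.84 = 42.000

42.0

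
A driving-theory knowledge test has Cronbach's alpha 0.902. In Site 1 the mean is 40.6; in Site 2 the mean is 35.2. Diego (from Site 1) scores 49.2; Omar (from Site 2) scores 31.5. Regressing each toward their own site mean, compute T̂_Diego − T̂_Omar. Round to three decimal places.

16.495

T̂_Diego = 0.902(49.2) + 0.098(40.6) = 48.35720
T̂_Omar = 0.902(31.5) + 0.098(35.2) = 31.86260
Difference = 48.35720 − 31.86260 = 16.49460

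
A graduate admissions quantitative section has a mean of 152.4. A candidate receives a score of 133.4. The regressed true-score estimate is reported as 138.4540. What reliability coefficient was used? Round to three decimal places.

T̂ = ρX + (1 − ρ)μ  ⇒  T̂ − μ = ρ(X − μ)
ρ = (T̂ − μ)/(X − μ) = (138.4540 − 152.4) / (133.4 − 152.4) = -13.9460 / -19.0 = 0.73400

0.734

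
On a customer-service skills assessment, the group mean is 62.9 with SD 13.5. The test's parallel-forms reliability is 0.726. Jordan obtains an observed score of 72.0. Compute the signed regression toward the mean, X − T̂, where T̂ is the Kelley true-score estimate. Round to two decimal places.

T̂ = ρX + (1 − ρ)μ
  = 0.726 × 72.0 + 0.274 × 62.9
  = 52.2720 + 17.2346
  = 69.5066
  ≈ 69.507
X − T̂ = 72.0 − 69.507 = 2.493 → 2.49

2.49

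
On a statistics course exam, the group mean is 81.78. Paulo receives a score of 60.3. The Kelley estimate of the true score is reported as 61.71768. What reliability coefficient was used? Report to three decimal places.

0.934

T̂ = ρX + (1 − ρ)μ  ⇒  T̂ − μ = ρ(X − μ)
ρ = (T̂ − μ)/(X − μ) = (61.71768 − 81.78) / (60.3 − 81.78) = -20.06232 / -21.48 = 0.93400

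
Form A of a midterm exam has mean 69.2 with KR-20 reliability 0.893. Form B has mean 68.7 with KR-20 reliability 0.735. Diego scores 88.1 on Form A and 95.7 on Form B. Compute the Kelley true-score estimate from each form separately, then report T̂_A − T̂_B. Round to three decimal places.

-2.467

T̂_A = 0.893(88.1) + 0.107(69.2) = 86.07770
T̂_B = 0.735(95.7) + 0.265(68.7) = 88.54500
T̂_A − T̂_B = -2.46730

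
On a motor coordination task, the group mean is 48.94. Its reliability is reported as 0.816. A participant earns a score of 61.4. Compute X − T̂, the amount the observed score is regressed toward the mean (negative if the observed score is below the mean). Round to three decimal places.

T̂ = ρX + (1 − ρ)μ
  = 0.816 × 61.4 + 0.184 × 48.94
  = 50.1024 + 9.00496
  = 59.10736
  ≈ 59.1074
X − T̂ = 61.4 − 59.1074 = 2.2926 → 2.293

2.293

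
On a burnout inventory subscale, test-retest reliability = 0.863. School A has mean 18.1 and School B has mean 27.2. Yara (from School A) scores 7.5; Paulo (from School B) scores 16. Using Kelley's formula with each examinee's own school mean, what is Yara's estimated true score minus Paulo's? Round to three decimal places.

T̂_Yara = 0.863(7.5) + 0.137(18.1) = 8.95220
T̂_Paulo = 0.863(16) + 0.137(27.2) = 17.53440
Difference = 8.95220 − 17.53440 = -8.58220

-8.582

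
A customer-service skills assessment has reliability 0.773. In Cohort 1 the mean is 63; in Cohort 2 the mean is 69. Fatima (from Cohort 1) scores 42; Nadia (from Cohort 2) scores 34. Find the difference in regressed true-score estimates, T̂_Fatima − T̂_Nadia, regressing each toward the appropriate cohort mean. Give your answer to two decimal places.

T̂_Fatima = 0.773(42) + 0.227(63) = 46.7670
T̂_Nadia = 0.773(34) + 0.227(69) = 41.9450
Difference = 46.7670 − 41.9450 = 4.8220

4.82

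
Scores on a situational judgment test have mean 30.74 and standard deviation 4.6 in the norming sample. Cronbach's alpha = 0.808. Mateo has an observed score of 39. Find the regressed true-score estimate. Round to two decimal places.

37.41

Kelley's formula gives T̂ = 0.808·39 + 0.192·30.74 = 31.512 + 5.90208 = 37.414.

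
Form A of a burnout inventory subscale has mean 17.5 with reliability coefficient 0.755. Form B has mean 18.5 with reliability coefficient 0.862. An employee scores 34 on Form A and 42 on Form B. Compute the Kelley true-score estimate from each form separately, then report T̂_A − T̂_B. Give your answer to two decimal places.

-8.80

T̂_A = 0.755(34) + 0.245(17.5) = 29.9575
T̂_B = 0.862(42) + 0.138(18.5) = 38.7570
T̂_A − T̂_B = -8.7995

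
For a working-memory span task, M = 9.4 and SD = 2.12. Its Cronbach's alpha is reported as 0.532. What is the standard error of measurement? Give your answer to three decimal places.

1.450

SEM = SD · √(1 − ρ) = 2.12 × √0.468 = 2.12 × 0.6841 = 1.4503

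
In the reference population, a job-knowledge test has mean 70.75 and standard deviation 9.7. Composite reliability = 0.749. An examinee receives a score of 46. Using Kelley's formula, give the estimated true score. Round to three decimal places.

52.212

Kelley's formula gives T̂ = 0.749·46 + 0.251·70.75 = 34.454 + 17.75825 = 52.2122.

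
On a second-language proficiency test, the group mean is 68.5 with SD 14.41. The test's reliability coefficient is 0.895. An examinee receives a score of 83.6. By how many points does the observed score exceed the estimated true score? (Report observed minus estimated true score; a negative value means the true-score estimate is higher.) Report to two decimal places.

T̂ = 0.895(83.6) + 0.105(68.5) = 74.8220 + 7.1925 = 82.0145 → 82.014
X − T̂ = 83.6 − 82.014 = 1.585 → 1.59

1.59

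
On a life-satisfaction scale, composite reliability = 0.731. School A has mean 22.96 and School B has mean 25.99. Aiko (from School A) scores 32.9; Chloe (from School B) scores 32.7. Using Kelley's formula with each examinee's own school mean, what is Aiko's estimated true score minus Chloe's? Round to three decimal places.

-0.669

T̂_Aiko = 0.731(32.9) + 0.269(22.96) = 30.22614
T̂_Chloe = 0.731(32.7) + 0.269(25.99) = 30.89501
Difference = 30.22614 − 30.89501 = -0.66887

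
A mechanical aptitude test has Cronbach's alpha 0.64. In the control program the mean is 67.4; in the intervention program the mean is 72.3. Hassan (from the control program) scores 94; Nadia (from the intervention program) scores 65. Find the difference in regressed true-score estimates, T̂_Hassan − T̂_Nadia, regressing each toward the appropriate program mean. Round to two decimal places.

T̂_Hassan = 0.64(94) + 0.36(67.4) = 84.4240
T̂_Nadia = 0.64(65) + 0.36(72.3) = 67.6280
Difference = 84.4240 − 67.6280 = 16.7960

16.80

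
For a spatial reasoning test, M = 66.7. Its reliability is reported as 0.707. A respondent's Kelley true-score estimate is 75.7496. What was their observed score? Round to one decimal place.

T̂ = ρX + (1 − ρ)μ  ⇒  X = (T̂ − (1 − ρ)μ) / ρ
X = (75.7496 − 0.293 × 66.7) / 0.707 = (75.7496 − 19.5431) / 0.707 = 56.2065 / 0.707 = 79.500

79.5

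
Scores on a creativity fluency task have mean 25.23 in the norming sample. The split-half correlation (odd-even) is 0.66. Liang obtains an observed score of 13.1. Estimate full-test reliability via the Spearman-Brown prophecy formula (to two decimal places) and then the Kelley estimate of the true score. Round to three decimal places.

15.526

Spearman-Brown: ρ = 2r/(1 + r) = 2(0.66)/(1 + 0.66) = 1.320/1.66 = 0.7952 → 0.80
T̂ = ρX + (1 − ρ)μ
  = 0.80 × 13.1 + 0.20 × 25.23
  = 10.480 + 5.0460
  = 15.5260
  ≈ 15.526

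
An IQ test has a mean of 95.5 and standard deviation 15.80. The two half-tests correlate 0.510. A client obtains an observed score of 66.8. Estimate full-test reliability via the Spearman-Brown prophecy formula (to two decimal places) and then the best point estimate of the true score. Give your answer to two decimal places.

75.98

Spearman-Brown: ρ = 2r/(1 + r) = 2(0.510)/(1 + 0.510) = 1.0200/1.510 = 0.6755 → 0.68
T̂ = 0.68(66.8) + 0.32(95.5) = 45.424 + 30.560 = 75.984 → 75.98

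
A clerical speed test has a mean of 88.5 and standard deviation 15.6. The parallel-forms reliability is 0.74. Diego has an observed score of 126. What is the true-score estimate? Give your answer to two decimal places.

T̂ = ρX + (1 − ρ)μ
  = 0.74 × 126 + 0.26 × 88.5
  = 93.24 + 23.010
  = 116.250
  ≈ 116.25

116.25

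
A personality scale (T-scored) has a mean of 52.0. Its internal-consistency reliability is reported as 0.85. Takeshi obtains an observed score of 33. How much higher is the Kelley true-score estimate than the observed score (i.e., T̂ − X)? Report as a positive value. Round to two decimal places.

2.85

Regress the observed score toward the mean by the unreliability: T̂ = 0.85·33 + 0.15·52.0 = 28.05 + 7.800 = 35.8500.
T̂ − X = 35.850 − 33 = 2.850 → 2.85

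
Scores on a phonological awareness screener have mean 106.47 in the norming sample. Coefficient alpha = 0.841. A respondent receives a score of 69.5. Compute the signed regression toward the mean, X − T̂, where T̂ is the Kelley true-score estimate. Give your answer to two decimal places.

Kelley's formula gives T̂ = 0.841·69.5 + 0.159·106.47 = 58.4495 + 16.92873 = 75.3782.
X − T̂ = 69.5 − 75.378 = -5.878 → -5.88

-5.88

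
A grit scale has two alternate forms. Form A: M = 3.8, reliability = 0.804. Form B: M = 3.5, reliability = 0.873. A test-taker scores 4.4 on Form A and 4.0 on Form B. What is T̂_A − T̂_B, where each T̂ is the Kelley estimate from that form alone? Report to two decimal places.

T̂_A = 0.804(4.4) + 0.196(3.8) = 4.2824
T̂_B = 0.873(4.0) + 0.127(3.5) = 3.9365
T̂_A − T̂_B = 0.3459

0.35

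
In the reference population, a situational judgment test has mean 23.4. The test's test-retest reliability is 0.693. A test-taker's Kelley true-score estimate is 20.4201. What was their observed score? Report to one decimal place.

T̂ = ρX + (1 − ρ)μ  ⇒  X = (T̂ − (1 − ρ)μ) / ρ
X = (20.4201 − 0.307 × 23.4) / 0.693 = (20.4201 − 7.1838) / 0.693 = 13.2363 / 0.693 = 19.100

19.1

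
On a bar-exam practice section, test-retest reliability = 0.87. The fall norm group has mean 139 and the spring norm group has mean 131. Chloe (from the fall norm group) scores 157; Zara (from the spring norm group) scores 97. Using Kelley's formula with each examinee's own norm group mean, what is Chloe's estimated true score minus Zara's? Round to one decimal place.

T̂_Chloe = 0.87(157) + 0.13(139) = 154.660
T̂_Zara = 0.87(97) + 0.13(131) = 101.420
Difference = 154.660 − 101.420 = 53.240

53.2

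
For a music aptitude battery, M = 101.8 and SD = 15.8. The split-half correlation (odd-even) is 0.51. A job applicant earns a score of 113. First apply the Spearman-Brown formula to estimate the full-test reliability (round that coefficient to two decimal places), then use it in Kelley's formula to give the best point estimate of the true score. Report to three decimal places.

109.416

Spearman-Brown: ρ = 2r/(1 + r) = 2(0.51)/(1 + 0.51) = 1.020/1.51 = 0.6755 → 0.68
T̂ = ρX + (1 − ρ)μ
  = 0.68 × 113 + 0.32 × 101.8
  = 76.84 + 32.576
  = 109.4160
  ≈ 109.416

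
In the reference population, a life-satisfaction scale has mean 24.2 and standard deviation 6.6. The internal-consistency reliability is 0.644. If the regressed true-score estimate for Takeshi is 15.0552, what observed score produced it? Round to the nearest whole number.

T̂ = ρX + (1 − ρ)μ  ⇒  X = (T̂ − (1 − ρ)μ) / ρ
X = (15.0552 − 0.356 × 24.2) / 0.644 = (15.0552 − 8.6152) / 0.644 = 6.4400 / 0.644 = 10.00

10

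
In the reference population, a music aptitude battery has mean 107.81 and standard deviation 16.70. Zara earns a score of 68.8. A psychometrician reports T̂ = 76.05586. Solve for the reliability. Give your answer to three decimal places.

T̂ = ρX + (1 − ρ)μ  ⇒  T̂ − μ = ρ(X − μ)
ρ = (T̂ − μ)/(X − μ) = (76.05586 − 107.81) / (68.8 − 107.81) = -31.75414 / -39.01 = 0.81400

0.814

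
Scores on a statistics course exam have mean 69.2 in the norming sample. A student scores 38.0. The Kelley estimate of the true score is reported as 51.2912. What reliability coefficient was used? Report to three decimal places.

T̂ = ρX + (1 − ρ)μ  ⇒  T̂ − μ = ρ(X − μ)
ρ = (T̂ − μ)/(X − μ) = (51.2912 − 69.2) / (38.0 − 69.2) = -17.9088 / -31.2 = 0.57400

0.574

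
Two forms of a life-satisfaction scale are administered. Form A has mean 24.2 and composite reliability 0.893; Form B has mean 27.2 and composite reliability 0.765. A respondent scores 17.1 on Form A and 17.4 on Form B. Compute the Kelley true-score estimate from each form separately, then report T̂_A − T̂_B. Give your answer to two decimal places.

T̂_A = 0.893(17.1) + 0.107(24.2) = 17.8597
T̂_B = 0.765(17.4) + 0.235(27.2) = 19.7030
T̂_A − T̂_B = -1.8433

-1.84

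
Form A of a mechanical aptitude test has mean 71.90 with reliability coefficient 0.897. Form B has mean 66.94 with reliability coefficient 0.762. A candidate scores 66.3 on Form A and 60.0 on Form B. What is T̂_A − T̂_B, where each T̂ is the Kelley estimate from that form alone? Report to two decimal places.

5.23

T̂_A = 0.897(66.3) + 0.103(71.90) = 66.8768
T̂_B = 0.762(60.0) + 0.238(66.94) = 61.6517
T̂_A − T̂_B = 5.2251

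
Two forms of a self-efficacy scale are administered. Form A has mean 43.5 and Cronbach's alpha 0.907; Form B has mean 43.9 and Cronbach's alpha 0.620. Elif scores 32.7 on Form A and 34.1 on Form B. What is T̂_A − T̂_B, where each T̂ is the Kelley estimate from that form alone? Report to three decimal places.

T̂_A = 0.907(32.7) + 0.093(43.5) = 33.70440
T̂_B = 0.620(34.1) + 0.380(43.9) = 37.82400
T̂_A − T̂_B = -4.11960

-4.120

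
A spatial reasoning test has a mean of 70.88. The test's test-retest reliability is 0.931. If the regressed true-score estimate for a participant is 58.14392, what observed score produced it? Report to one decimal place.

T̂ = ρX + (1 − ρ)μ  ⇒  X = (T̂ − (1 − ρ)μ) / ρ
X = (58.14392 − 0.069 × 70.88) / 0.931 = (58.14392 − 4.89072) / 0.931 = 53.25320 / 0.931 = 57.200

57.2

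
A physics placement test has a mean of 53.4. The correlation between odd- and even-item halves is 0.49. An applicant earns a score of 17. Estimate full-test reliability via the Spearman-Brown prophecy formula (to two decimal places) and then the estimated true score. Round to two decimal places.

29.38

Spearman-Brown: ρ = 2r/(1 + r) = 2(0.49)/(1 + 0.49) = 0.980/1.49 = 0.6577 → 0.66
Regress the observed score toward the mean by the unreliability: T̂ = 0.66·17 + 0.34·53.4 = 11.22 + 18.156 = 29.376.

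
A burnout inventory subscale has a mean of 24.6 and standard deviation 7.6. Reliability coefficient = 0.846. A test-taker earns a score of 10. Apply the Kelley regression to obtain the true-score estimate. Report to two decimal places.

Kelley's formula gives T̂ = 0.846·10 + 0.154·24.6 = 8.460 + 3.7884 = 12.248.

12.25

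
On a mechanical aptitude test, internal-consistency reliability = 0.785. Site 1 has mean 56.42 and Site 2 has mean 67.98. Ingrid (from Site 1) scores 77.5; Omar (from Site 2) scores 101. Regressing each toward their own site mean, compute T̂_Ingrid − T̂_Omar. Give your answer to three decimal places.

-20.933

T̂_Ingrid = 0.785(77.5) + 0.215(56.42) = 72.96780
T̂_Omar = 0.785(101) + 0.215(67.98) = 93.90070
Difference = 72.96780 − 93.90070 = -20.93290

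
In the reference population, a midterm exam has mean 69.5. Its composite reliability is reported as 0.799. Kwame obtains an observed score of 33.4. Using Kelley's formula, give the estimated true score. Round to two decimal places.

Regress the observed score toward the mean by the unreliability: T̂ = 0.799·33.4 + 0.201·69.5 = 26.6866 + 13.9695 = 40.656.

40.66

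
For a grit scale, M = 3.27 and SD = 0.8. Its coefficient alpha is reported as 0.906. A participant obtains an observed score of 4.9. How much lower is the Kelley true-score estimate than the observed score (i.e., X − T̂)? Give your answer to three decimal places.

T̂ = 0.906(4.9) + 0.094(3.27) = 4.4394 + 0.30738 = 4.74678 → 4.7468
X − T̂ = 4.9 − 4.7468 = 0.1532 → 0.153

0.153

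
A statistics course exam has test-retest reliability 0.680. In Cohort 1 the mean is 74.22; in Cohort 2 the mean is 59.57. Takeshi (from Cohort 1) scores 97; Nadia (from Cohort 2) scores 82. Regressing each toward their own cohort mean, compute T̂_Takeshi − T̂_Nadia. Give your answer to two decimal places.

14.89

T̂_Takeshi = 0.680(97) + 0.320(74.22) = 89.7104
T̂_Nadia = 0.680(82) + 0.320(59.57) = 74.8224
Difference = 89.7104 − 74.8224 = 14.8880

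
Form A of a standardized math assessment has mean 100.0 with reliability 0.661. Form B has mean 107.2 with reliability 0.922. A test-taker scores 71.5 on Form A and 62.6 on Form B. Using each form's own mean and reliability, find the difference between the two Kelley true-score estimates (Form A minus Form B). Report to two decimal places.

T̂_A = 0.661(71.5) + 0.339(100.0) = 81.1615
T̂_B = 0.922(62.6) + 0.078(107.2) = 66.0788
T̂_A − T̂_B = 15.0827

15.08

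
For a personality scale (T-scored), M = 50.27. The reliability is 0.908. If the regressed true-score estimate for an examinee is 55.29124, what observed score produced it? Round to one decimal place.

T̂ = ρX + (1 − ρ)μ  ⇒  X = (T̂ − (1 − ρ)μ) / ρ
X = (55.29124 − 0.092 × 50.27) / 0.908 = (55.29124 − 4.62484) / 0.908 = 50.66640 / 0.908 = 55.800

55.8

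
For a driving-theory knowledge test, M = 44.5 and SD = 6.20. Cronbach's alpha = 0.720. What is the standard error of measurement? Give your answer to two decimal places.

SEM = SD · √(1 − ρ) = 6.20 × √0.280 = 6.20 × 0.5292 = 3.281

3.28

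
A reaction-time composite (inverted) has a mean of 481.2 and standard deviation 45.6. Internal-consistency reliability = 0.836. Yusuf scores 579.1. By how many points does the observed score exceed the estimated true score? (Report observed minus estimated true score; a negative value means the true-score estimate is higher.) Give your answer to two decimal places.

Regress the observed score toward the mean by the unreliability: T̂ = 0.836·579.1 + 0.164·481.2 = 484.1276 + 78.9168 = 563.0444.
X − T̂ = 579.1 − 563.044 = 16.056 → 16.06

16.06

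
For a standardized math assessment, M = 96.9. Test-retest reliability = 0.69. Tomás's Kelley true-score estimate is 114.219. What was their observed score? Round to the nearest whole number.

122

T̂ = ρX + (1 − ρ)μ  ⇒  X = (T̂ − (1 − ρ)μ) / ρ
X = (114.219 − 0.31 × 96.9) / 0.69 = (114.219 − 30.039) / 0.69 = 84.180 / 0.69 = 122.00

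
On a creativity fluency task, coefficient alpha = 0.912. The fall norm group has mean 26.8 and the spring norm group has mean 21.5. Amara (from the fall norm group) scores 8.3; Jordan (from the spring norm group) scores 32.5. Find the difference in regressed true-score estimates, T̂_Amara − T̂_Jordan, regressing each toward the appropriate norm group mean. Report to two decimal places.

T̂_Amara = 0.912(8.3) + 0.088(26.8) = 9.9280
T̂_Jordan = 0.912(32.5) + 0.088(21.5) = 31.5320
Difference = 9.9280 − 31.5320 = -21.6040

-21.60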